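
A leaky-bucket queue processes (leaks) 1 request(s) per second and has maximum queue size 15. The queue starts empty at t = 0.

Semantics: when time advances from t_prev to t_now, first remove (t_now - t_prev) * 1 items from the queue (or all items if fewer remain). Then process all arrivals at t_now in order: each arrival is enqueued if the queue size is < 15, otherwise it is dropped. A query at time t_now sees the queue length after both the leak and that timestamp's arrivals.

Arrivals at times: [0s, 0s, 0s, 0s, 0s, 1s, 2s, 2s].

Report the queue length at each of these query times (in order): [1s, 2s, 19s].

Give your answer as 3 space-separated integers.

Answer: 5 6 0

Derivation:
Queue lengths at query times:
  query t=1s: backlog = 5
  query t=2s: backlog = 6
  query t=19s: backlog = 0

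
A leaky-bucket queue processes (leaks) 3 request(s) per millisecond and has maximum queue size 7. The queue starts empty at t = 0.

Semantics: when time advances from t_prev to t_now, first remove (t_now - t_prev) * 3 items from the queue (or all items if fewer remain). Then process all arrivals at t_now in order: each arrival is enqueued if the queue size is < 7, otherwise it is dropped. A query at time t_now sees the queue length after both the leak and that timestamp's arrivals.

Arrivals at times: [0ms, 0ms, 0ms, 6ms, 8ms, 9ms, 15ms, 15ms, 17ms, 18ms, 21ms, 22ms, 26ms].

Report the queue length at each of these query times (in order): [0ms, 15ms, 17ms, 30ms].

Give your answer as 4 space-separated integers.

Queue lengths at query times:
  query t=0ms: backlog = 3
  query t=15ms: backlog = 2
  query t=17ms: backlog = 1
  query t=30ms: backlog = 0

Answer: 3 2 1 0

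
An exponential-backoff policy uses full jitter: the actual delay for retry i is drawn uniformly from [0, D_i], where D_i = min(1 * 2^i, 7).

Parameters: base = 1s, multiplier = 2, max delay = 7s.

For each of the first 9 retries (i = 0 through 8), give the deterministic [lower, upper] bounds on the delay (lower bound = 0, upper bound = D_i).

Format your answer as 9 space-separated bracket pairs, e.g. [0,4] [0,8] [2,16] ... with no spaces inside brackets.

Answer: [0,1] [0,2] [0,4] [0,7] [0,7] [0,7] [0,7] [0,7] [0,7]

Derivation:
Computing bounds per retry:
  i=0: D_i=min(1*2^0,7)=1, bounds=[0,1]
  i=1: D_i=min(1*2^1,7)=2, bounds=[0,2]
  i=2: D_i=min(1*2^2,7)=4, bounds=[0,4]
  i=3: D_i=min(1*2^3,7)=7, bounds=[0,7]
  i=4: D_i=min(1*2^4,7)=7, bounds=[0,7]
  i=5: D_i=min(1*2^5,7)=7, bounds=[0,7]
  i=6: D_i=min(1*2^6,7)=7, bounds=[0,7]
  i=7: D_i=min(1*2^7,7)=7, bounds=[0,7]
  i=8: D_i=min(1*2^8,7)=7, bounds=[0,7]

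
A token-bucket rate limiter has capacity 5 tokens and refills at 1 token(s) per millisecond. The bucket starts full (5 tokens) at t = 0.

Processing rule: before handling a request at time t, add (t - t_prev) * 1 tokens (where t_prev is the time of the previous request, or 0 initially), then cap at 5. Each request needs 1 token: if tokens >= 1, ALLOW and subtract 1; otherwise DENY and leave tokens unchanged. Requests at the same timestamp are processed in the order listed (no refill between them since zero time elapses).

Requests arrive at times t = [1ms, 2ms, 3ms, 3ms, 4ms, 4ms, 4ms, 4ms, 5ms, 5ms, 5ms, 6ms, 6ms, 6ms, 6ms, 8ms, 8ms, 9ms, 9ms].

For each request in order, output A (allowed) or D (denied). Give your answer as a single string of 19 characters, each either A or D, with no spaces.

Simulating step by step:
  req#1 t=1ms: ALLOW
  req#2 t=2ms: ALLOW
  req#3 t=3ms: ALLOW
  req#4 t=3ms: ALLOW
  req#5 t=4ms: ALLOW
  req#6 t=4ms: ALLOW
  req#7 t=4ms: ALLOW
  req#8 t=4ms: ALLOW
  req#9 t=5ms: ALLOW
  req#10 t=5ms: DENY
  req#11 t=5ms: DENY
  req#12 t=6ms: ALLOW
  req#13 t=6ms: DENY
  req#14 t=6ms: DENY
  req#15 t=6ms: DENY
  req#16 t=8ms: ALLOW
  req#17 t=8ms: ALLOW
  req#18 t=9ms: ALLOW
  req#19 t=9ms: DENY

Answer: AAAAAAAAADDADDDAAAD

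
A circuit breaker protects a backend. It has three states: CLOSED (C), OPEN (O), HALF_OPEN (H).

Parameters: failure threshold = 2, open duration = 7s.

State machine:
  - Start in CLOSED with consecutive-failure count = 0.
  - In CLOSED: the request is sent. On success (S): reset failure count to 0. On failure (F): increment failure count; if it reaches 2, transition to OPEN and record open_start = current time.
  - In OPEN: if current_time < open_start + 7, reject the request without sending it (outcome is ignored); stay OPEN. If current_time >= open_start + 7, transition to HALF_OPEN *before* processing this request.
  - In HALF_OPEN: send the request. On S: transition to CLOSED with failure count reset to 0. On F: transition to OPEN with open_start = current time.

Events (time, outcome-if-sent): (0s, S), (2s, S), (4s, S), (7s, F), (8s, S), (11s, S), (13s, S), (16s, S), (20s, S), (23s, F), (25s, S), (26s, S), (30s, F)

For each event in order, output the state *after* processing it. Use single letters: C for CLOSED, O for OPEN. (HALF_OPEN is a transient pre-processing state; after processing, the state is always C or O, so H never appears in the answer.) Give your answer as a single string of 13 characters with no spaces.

Answer: CCCCCCCCCCCCC

Derivation:
State after each event:
  event#1 t=0s outcome=S: state=CLOSED
  event#2 t=2s outcome=S: state=CLOSED
  event#3 t=4s outcome=S: state=CLOSED
  event#4 t=7s outcome=F: state=CLOSED
  event#5 t=8s outcome=S: state=CLOSED
  event#6 t=11s outcome=S: state=CLOSED
  event#7 t=13s outcome=S: state=CLOSED
  event#8 t=16s outcome=S: state=CLOSED
  event#9 t=20s outcome=S: state=CLOSED
  event#10 t=23s outcome=F: state=CLOSED
  event#11 t=25s outcome=S: state=CLOSED
  event#12 t=26s outcome=S: state=CLOSED
  event#13 t=30s outcome=F: state=CLOSED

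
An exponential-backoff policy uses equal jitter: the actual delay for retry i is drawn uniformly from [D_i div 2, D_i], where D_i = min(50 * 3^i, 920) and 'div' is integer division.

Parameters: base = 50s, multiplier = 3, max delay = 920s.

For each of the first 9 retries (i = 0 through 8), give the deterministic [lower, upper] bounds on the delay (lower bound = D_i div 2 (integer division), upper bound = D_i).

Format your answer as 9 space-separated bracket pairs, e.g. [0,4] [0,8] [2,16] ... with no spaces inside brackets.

Answer: [25,50] [75,150] [225,450] [460,920] [460,920] [460,920] [460,920] [460,920] [460,920]

Derivation:
Computing bounds per retry:
  i=0: D_i=min(50*3^0,920)=50, bounds=[25,50]
  i=1: D_i=min(50*3^1,920)=150, bounds=[75,150]
  i=2: D_i=min(50*3^2,920)=450, bounds=[225,450]
  i=3: D_i=min(50*3^3,920)=920, bounds=[460,920]
  i=4: D_i=min(50*3^4,920)=920, bounds=[460,920]
  i=5: D_i=min(50*3^5,920)=920, bounds=[460,920]
  i=6: D_i=min(50*3^6,920)=920, bounds=[460,920]
  i=7: D_i=min(50*3^7,920)=920, bounds=[460,920]
  i=8: D_i=min(50*3^8,920)=920, bounds=[460,920]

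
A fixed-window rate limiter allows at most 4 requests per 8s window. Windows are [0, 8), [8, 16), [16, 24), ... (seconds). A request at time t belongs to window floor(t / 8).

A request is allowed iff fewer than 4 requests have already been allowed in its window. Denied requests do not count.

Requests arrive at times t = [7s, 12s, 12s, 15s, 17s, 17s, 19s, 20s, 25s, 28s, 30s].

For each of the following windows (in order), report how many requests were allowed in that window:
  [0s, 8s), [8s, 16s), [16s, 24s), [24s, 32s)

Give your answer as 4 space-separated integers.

Processing requests:
  req#1 t=7s (window 0): ALLOW
  req#2 t=12s (window 1): ALLOW
  req#3 t=12s (window 1): ALLOW
  req#4 t=15s (window 1): ALLOW
  req#5 t=17s (window 2): ALLOW
  req#6 t=17s (window 2): ALLOW
  req#7 t=19s (window 2): ALLOW
  req#8 t=20s (window 2): ALLOW
  req#9 t=25s (window 3): ALLOW
  req#10 t=28s (window 3): ALLOW
  req#11 t=30s (window 3): ALLOW

Allowed counts by window: 1 3 4 3

Answer: 1 3 4 3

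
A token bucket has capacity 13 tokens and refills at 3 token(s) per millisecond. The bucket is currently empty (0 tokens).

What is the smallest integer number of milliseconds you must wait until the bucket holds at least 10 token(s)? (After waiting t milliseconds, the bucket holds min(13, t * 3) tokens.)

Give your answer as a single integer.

Need t * 3 >= 10, so t >= 10/3.
Smallest integer t = ceil(10/3) = 4.

Answer: 4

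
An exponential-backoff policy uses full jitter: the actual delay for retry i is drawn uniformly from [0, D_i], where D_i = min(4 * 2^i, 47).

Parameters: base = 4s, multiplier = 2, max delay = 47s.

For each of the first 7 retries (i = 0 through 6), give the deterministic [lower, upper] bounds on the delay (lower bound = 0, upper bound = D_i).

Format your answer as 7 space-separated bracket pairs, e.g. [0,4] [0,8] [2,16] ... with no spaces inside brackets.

Answer: [0,4] [0,8] [0,16] [0,32] [0,47] [0,47] [0,47]

Derivation:
Computing bounds per retry:
  i=0: D_i=min(4*2^0,47)=4, bounds=[0,4]
  i=1: D_i=min(4*2^1,47)=8, bounds=[0,8]
  i=2: D_i=min(4*2^2,47)=16, bounds=[0,16]
  i=3: D_i=min(4*2^3,47)=32, bounds=[0,32]
  i=4: D_i=min(4*2^4,47)=47, bounds=[0,47]
  i=5: D_i=min(4*2^5,47)=47, bounds=[0,47]
  i=6: D_i=min(4*2^6,47)=47, bounds=[0,47]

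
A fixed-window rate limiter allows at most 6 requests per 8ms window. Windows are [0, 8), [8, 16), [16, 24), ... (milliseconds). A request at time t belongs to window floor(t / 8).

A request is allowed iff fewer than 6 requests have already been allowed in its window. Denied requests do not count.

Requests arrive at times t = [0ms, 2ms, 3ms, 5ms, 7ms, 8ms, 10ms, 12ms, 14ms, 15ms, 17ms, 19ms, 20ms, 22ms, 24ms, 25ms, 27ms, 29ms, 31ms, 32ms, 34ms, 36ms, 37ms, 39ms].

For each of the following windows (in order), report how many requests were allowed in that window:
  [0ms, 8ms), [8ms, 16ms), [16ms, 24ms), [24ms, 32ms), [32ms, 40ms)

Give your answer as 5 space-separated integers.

Processing requests:
  req#1 t=0ms (window 0): ALLOW
  req#2 t=2ms (window 0): ALLOW
  req#3 t=3ms (window 0): ALLOW
  req#4 t=5ms (window 0): ALLOW
  req#5 t=7ms (window 0): ALLOW
  req#6 t=8ms (window 1): ALLOW
  req#7 t=10ms (window 1): ALLOW
  req#8 t=12ms (window 1): ALLOW
  req#9 t=14ms (window 1): ALLOW
  req#10 t=15ms (window 1): ALLOW
  req#11 t=17ms (window 2): ALLOW
  req#12 t=19ms (window 2): ALLOW
  req#13 t=20ms (window 2): ALLOW
  req#14 t=22ms (window 2): ALLOW
  req#15 t=24ms (window 3): ALLOW
  req#16 t=25ms (window 3): ALLOW
  req#17 t=27ms (window 3): ALLOW
  req#18 t=29ms (window 3): ALLOW
  req#19 t=31ms (window 3): ALLOW
  req#20 t=32ms (window 4): ALLOW
  req#21 t=34ms (window 4): ALLOW
  req#22 t=36ms (window 4): ALLOW
  req#23 t=37ms (window 4): ALLOW
  req#24 t=39ms (window 4): ALLOW

Allowed counts by window: 5 5 4 5 5

Answer: 5 5 4 5 5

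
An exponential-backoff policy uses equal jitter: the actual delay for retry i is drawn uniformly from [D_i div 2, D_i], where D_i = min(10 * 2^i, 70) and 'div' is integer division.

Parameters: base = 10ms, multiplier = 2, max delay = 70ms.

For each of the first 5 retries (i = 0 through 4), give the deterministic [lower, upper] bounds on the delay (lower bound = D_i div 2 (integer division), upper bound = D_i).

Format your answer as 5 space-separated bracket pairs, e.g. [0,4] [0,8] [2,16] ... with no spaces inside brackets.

Computing bounds per retry:
  i=0: D_i=min(10*2^0,70)=10, bounds=[5,10]
  i=1: D_i=min(10*2^1,70)=20, bounds=[10,20]
  i=2: D_i=min(10*2^2,70)=40, bounds=[20,40]
  i=3: D_i=min(10*2^3,70)=70, bounds=[35,70]
  i=4: D_i=min(10*2^4,70)=70, bounds=[35,70]

Answer: [5,10] [10,20] [20,40] [35,70] [35,70]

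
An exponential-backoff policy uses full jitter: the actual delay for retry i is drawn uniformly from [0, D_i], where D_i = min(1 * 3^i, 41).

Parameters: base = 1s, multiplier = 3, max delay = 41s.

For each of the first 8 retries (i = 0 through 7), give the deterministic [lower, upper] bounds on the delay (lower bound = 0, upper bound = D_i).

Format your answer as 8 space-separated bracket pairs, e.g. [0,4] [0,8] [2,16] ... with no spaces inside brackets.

Computing bounds per retry:
  i=0: D_i=min(1*3^0,41)=1, bounds=[0,1]
  i=1: D_i=min(1*3^1,41)=3, bounds=[0,3]
  i=2: D_i=min(1*3^2,41)=9, bounds=[0,9]
  i=3: D_i=min(1*3^3,41)=27, bounds=[0,27]
  i=4: D_i=min(1*3^4,41)=41, bounds=[0,41]
  i=5: D_i=min(1*3^5,41)=41, bounds=[0,41]
  i=6: D_i=min(1*3^6,41)=41, bounds=[0,41]
  i=7: D_i=min(1*3^7,41)=41, bounds=[0,41]

Answer: [0,1] [0,3] [0,9] [0,27] [0,41] [0,41] [0,41] [0,41]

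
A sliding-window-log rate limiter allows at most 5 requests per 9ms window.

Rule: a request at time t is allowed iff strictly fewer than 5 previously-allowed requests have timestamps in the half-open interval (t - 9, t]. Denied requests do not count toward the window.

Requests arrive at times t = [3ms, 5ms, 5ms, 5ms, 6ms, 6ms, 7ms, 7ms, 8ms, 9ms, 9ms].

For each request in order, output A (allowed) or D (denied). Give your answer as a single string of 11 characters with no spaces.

Tracking allowed requests in the window:
  req#1 t=3ms: ALLOW
  req#2 t=5ms: ALLOW
  req#3 t=5ms: ALLOW
  req#4 t=5ms: ALLOW
  req#5 t=6ms: ALLOW
  req#6 t=6ms: DENY
  req#7 t=7ms: DENY
  req#8 t=7ms: DENY
  req#9 t=8ms: DENY
  req#10 t=9ms: DENY
  req#11 t=9ms: DENY

Answer: AAAAADDDDDD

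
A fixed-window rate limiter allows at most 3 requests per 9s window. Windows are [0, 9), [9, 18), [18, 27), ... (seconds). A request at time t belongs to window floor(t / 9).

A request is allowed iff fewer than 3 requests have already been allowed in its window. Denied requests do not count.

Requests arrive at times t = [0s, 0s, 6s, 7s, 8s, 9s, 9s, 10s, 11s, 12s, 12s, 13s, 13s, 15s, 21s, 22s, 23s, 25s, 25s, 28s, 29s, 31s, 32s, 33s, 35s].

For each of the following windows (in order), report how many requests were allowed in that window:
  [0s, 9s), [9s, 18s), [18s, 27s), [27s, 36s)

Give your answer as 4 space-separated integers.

Answer: 3 3 3 3

Derivation:
Processing requests:
  req#1 t=0s (window 0): ALLOW
  req#2 t=0s (window 0): ALLOW
  req#3 t=6s (window 0): ALLOW
  req#4 t=7s (window 0): DENY
  req#5 t=8s (window 0): DENY
  req#6 t=9s (window 1): ALLOW
  req#7 t=9s (window 1): ALLOW
  req#8 t=10s (window 1): ALLOW
  req#9 t=11s (window 1): DENY
  req#10 t=12s (window 1): DENY
  req#11 t=12s (window 1): DENY
  req#12 t=13s (window 1): DENY
  req#13 t=13s (window 1): DENY
  req#14 t=15s (window 1): DENY
  req#15 t=21s (window 2): ALLOW
  req#16 t=22s (window 2): ALLOW
  req#17 t=23s (window 2): ALLOW
  req#18 t=25s (window 2): DENY
  req#19 t=25s (window 2): DENY
  req#20 t=28s (window 3): ALLOW
  req#21 t=29s (window 3): ALLOW
  req#22 t=31s (window 3): ALLOW
  req#23 t=32s (window 3): DENY
  req#24 t=33s (window 3): DENY
  req#25 t=35s (window 3): DENY

Allowed counts by window: 3 3 3 3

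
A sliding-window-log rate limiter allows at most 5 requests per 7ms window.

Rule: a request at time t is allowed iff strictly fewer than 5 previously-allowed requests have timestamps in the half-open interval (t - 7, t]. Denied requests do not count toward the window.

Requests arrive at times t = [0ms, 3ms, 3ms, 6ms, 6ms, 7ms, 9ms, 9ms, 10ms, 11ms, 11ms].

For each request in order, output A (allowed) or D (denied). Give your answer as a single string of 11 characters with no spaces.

Tracking allowed requests in the window:
  req#1 t=0ms: ALLOW
  req#2 t=3ms: ALLOW
  req#3 t=3ms: ALLOW
  req#4 t=6ms: ALLOW
  req#5 t=6ms: ALLOW
  req#6 t=7ms: ALLOW
  req#7 t=9ms: DENY
  req#8 t=9ms: DENY
  req#9 t=10ms: ALLOW
  req#10 t=11ms: ALLOW
  req#11 t=11ms: DENY

Answer: AAAAAADDAAD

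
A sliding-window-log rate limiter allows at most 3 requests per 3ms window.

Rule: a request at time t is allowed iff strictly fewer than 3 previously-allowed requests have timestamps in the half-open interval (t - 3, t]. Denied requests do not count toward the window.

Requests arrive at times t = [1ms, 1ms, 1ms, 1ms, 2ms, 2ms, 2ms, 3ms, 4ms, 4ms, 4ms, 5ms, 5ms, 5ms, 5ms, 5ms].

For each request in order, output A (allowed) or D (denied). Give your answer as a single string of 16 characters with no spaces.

Tracking allowed requests in the window:
  req#1 t=1ms: ALLOW
  req#2 t=1ms: ALLOW
  req#3 t=1ms: ALLOW
  req#4 t=1ms: DENY
  req#5 t=2ms: DENY
  req#6 t=2ms: DENY
  req#7 t=2ms: DENY
  req#8 t=3ms: DENY
  req#9 t=4ms: ALLOW
  req#10 t=4ms: ALLOW
  req#11 t=4ms: ALLOW
  req#12 t=5ms: DENY
  req#13 t=5ms: DENY
  req#14 t=5ms: DENY
  req#15 t=5ms: DENY
  req#16 t=5ms: DENY

Answer: AAADDDDDAAADDDDD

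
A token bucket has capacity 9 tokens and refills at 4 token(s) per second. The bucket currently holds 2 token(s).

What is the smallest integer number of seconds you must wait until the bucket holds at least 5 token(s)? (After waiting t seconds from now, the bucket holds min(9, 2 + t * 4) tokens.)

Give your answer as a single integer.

Answer: 1

Derivation:
Need 2 + t * 4 >= 5, so t >= 3/4.
Smallest integer t = ceil(3/4) = 1.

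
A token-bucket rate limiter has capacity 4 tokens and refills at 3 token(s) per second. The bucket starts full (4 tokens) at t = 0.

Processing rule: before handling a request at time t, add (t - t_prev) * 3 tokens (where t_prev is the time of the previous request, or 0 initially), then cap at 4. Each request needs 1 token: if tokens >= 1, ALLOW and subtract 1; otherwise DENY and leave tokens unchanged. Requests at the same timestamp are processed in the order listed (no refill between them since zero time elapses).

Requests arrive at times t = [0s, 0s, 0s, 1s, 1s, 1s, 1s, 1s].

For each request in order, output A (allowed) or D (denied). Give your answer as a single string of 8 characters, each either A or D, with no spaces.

Simulating step by step:
  req#1 t=0s: ALLOW
  req#2 t=0s: ALLOW
  req#3 t=0s: ALLOW
  req#4 t=1s: ALLOW
  req#5 t=1s: ALLOW
  req#6 t=1s: ALLOW
  req#7 t=1s: ALLOW
  req#8 t=1s: DENY

Answer: AAAAAAAD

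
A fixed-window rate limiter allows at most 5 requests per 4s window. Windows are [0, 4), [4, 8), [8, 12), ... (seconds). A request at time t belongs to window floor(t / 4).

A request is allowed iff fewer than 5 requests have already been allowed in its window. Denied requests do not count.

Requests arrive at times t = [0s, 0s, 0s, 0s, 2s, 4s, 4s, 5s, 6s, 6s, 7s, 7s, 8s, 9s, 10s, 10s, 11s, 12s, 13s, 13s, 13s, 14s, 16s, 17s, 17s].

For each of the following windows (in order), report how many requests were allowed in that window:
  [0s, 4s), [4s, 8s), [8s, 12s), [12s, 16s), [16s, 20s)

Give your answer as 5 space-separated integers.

Answer: 5 5 5 5 3

Derivation:
Processing requests:
  req#1 t=0s (window 0): ALLOW
  req#2 t=0s (window 0): ALLOW
  req#3 t=0s (window 0): ALLOW
  req#4 t=0s (window 0): ALLOW
  req#5 t=2s (window 0): ALLOW
  req#6 t=4s (window 1): ALLOW
  req#7 t=4s (window 1): ALLOW
  req#8 t=5s (window 1): ALLOW
  req#9 t=6s (window 1): ALLOW
  req#10 t=6s (window 1): ALLOW
  req#11 t=7s (window 1): DENY
  req#12 t=7s (window 1): DENY
  req#13 t=8s (window 2): ALLOW
  req#14 t=9s (window 2): ALLOW
  req#15 t=10s (window 2): ALLOW
  req#16 t=10s (window 2): ALLOW
  req#17 t=11s (window 2): ALLOW
  req#18 t=12s (window 3): ALLOW
  req#19 t=13s (window 3): ALLOW
  req#20 t=13s (window 3): ALLOW
  req#21 t=13s (window 3): ALLOW
  req#22 t=14s (window 3): ALLOW
  req#23 t=16s (window 4): ALLOW
  req#24 t=17s (window 4): ALLOW
  req#25 t=17s (window 4): ALLOW

Allowed counts by window: 5 5 5 5 3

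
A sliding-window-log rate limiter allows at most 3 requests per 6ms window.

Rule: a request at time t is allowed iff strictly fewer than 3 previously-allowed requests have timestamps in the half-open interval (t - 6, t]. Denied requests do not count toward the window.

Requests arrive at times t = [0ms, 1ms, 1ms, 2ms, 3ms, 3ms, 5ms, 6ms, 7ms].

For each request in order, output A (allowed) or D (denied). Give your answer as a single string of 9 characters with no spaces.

Answer: AAADDDDAA

Derivation:
Tracking allowed requests in the window:
  req#1 t=0ms: ALLOW
  req#2 t=1ms: ALLOW
  req#3 t=1ms: ALLOW
  req#4 t=2ms: DENY
  req#5 t=3ms: DENY
  req#6 t=3ms: DENY
  req#7 t=5ms: DENY
  req#8 t=6ms: ALLOW
  req#9 t=7ms: ALLOW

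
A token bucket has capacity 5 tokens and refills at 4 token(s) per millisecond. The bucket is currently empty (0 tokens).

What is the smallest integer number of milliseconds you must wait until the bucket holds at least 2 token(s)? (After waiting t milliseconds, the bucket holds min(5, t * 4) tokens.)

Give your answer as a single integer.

Need t * 4 >= 2, so t >= 2/4.
Smallest integer t = ceil(2/4) = 1.

Answer: 1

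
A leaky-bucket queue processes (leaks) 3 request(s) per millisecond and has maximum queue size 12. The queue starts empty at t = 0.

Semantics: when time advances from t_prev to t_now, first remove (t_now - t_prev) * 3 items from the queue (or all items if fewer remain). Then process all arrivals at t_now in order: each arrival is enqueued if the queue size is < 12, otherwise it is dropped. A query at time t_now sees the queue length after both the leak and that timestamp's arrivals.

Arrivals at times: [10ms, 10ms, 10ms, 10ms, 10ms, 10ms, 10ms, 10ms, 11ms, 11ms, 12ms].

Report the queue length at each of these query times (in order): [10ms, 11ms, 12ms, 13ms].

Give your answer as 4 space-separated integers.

Queue lengths at query times:
  query t=10ms: backlog = 8
  query t=11ms: backlog = 7
  query t=12ms: backlog = 5
  query t=13ms: backlog = 2

Answer: 8 7 5 2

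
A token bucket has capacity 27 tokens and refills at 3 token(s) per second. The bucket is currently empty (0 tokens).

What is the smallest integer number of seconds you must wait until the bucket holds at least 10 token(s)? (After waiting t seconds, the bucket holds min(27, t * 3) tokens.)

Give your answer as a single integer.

Need t * 3 >= 10, so t >= 10/3.
Smallest integer t = ceil(10/3) = 4.

Answer: 4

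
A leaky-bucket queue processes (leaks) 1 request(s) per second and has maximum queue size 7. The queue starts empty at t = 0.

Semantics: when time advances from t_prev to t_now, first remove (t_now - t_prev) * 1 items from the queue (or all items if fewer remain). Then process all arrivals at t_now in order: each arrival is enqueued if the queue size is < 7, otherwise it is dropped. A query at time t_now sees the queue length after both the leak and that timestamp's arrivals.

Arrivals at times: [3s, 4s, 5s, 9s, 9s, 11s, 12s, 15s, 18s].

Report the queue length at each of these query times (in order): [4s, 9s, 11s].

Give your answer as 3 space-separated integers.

Answer: 1 2 1

Derivation:
Queue lengths at query times:
  query t=4s: backlog = 1
  query t=9s: backlog = 2
  query t=11s: backlog = 1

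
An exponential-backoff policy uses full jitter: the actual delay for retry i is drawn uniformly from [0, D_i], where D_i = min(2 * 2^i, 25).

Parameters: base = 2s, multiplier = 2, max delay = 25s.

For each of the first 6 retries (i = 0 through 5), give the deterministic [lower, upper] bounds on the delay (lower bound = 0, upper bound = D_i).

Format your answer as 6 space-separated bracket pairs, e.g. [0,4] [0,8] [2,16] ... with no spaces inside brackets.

Computing bounds per retry:
  i=0: D_i=min(2*2^0,25)=2, bounds=[0,2]
  i=1: D_i=min(2*2^1,25)=4, bounds=[0,4]
  i=2: D_i=min(2*2^2,25)=8, bounds=[0,8]
  i=3: D_i=min(2*2^3,25)=16, bounds=[0,16]
  i=4: D_i=min(2*2^4,25)=25, bounds=[0,25]
  i=5: D_i=min(2*2^5,25)=25, bounds=[0,25]

Answer: [0,2] [0,4] [0,8] [0,16] [0,25] [0,25]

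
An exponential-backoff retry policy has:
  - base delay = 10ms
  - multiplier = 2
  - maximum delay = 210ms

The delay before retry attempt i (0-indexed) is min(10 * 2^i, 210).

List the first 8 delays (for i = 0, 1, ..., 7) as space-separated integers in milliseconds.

Answer: 10 20 40 80 160 210 210 210

Derivation:
Computing each delay:
  i=0: min(10*2^0, 210) = 10
  i=1: min(10*2^1, 210) = 20
  i=2: min(10*2^2, 210) = 40
  i=3: min(10*2^3, 210) = 80
  i=4: min(10*2^4, 210) = 160
  i=5: min(10*2^5, 210) = 210
  i=6: min(10*2^6, 210) = 210
  i=7: min(10*2^7, 210) = 210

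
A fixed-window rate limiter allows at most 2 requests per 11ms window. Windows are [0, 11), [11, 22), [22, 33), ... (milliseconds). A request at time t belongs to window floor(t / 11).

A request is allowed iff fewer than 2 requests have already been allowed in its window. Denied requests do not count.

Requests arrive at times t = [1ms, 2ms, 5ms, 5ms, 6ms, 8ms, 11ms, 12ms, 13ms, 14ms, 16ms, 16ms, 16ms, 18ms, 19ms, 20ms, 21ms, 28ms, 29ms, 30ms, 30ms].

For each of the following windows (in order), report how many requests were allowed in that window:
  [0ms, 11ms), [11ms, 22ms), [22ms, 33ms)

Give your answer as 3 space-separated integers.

Processing requests:
  req#1 t=1ms (window 0): ALLOW
  req#2 t=2ms (window 0): ALLOW
  req#3 t=5ms (window 0): DENY
  req#4 t=5ms (window 0): DENY
  req#5 t=6ms (window 0): DENY
  req#6 t=8ms (window 0): DENY
  req#7 t=11ms (window 1): ALLOW
  req#8 t=12ms (window 1): ALLOW
  req#9 t=13ms (window 1): DENY
  req#10 t=14ms (window 1): DENY
  req#11 t=16ms (window 1): DENY
  req#12 t=16ms (window 1): DENY
  req#13 t=16ms (window 1): DENY
  req#14 t=18ms (window 1): DENY
  req#15 t=19ms (window 1): DENY
  req#16 t=20ms (window 1): DENY
  req#17 t=21ms (window 1): DENY
  req#18 t=28ms (window 2): ALLOW
  req#19 t=29ms (window 2): ALLOW
  req#20 t=30ms (window 2): DENY
  req#21 t=30ms (window 2): DENY

Allowed counts by window: 2 2 2

Answer: 2 2 2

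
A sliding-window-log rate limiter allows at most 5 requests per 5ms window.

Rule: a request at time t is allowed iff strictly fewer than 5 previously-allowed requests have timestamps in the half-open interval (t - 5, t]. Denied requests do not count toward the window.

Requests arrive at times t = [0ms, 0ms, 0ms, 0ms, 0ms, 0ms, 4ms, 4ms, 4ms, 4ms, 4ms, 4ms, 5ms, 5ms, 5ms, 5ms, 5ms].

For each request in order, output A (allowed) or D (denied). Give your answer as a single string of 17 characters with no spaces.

Tracking allowed requests in the window:
  req#1 t=0ms: ALLOW
  req#2 t=0ms: ALLOW
  req#3 t=0ms: ALLOW
  req#4 t=0ms: ALLOW
  req#5 t=0ms: ALLOW
  req#6 t=0ms: DENY
  req#7 t=4ms: DENY
  req#8 t=4ms: DENY
  req#9 t=4ms: DENY
  req#10 t=4ms: DENY
  req#11 t=4ms: DENY
  req#12 t=4ms: DENY
  req#13 t=5ms: ALLOW
  req#14 t=5ms: ALLOW
  req#15 t=5ms: ALLOW
  req#16 t=5ms: ALLOW
  req#17 t=5ms: ALLOW

Answer: AAAAADDDDDDDAAAAA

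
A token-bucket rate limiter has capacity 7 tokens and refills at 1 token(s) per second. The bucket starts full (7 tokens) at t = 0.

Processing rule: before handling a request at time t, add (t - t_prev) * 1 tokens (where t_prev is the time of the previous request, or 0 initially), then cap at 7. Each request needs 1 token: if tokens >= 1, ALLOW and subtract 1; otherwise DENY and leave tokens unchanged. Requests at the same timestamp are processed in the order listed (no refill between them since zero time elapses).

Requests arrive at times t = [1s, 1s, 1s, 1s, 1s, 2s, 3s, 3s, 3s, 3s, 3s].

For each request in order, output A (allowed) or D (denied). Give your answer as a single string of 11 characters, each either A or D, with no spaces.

Answer: AAAAAAAAADD

Derivation:
Simulating step by step:
  req#1 t=1s: ALLOW
  req#2 t=1s: ALLOW
  req#3 t=1s: ALLOW
  req#4 t=1s: ALLOW
  req#5 t=1s: ALLOW
  req#6 t=2s: ALLOW
  req#7 t=3s: ALLOW
  req#8 t=3s: ALLOW
  req#9 t=3s: ALLOW
  req#10 t=3s: DENY
  req#11 t=3s: DENY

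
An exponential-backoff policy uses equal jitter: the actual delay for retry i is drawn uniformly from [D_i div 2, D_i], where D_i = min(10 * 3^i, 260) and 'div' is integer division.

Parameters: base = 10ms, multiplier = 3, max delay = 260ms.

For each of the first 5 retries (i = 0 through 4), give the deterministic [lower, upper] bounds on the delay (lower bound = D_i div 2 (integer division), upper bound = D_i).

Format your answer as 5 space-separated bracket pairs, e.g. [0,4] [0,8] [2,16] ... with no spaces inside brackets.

Answer: [5,10] [15,30] [45,90] [130,260] [130,260]

Derivation:
Computing bounds per retry:
  i=0: D_i=min(10*3^0,260)=10, bounds=[5,10]
  i=1: D_i=min(10*3^1,260)=30, bounds=[15,30]
  i=2: D_i=min(10*3^2,260)=90, bounds=[45,90]
  i=3: D_i=min(10*3^3,260)=260, bounds=[130,260]
  i=4: D_i=min(10*3^4,260)=260, bounds=[130,260]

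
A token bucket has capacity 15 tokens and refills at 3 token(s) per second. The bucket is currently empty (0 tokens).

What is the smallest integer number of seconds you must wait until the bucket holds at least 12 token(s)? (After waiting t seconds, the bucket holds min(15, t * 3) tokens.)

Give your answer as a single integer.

Answer: 4

Derivation:
Need t * 3 >= 12, so t >= 12/3.
Smallest integer t = ceil(12/3) = 4.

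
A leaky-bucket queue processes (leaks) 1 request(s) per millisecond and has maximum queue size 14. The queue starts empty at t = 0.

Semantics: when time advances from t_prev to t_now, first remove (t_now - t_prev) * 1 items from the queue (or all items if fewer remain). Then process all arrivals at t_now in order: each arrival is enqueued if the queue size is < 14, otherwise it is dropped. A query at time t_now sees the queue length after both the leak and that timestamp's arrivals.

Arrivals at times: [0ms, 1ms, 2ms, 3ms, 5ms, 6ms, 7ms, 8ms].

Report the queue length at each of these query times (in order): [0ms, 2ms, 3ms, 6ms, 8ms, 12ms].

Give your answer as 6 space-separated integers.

Answer: 1 1 1 1 1 0

Derivation:
Queue lengths at query times:
  query t=0ms: backlog = 1
  query t=2ms: backlog = 1
  query t=3ms: backlog = 1
  query t=6ms: backlog = 1
  query t=8ms: backlog = 1
  query t=12ms: backlog = 0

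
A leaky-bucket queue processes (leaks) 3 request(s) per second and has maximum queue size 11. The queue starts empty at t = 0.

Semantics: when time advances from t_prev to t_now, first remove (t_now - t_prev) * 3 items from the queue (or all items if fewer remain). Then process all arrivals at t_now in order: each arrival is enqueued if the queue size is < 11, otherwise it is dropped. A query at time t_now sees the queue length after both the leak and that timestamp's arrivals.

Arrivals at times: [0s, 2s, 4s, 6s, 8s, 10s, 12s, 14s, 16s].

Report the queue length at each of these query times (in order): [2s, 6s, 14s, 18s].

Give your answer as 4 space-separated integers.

Queue lengths at query times:
  query t=2s: backlog = 1
  query t=6s: backlog = 1
  query t=14s: backlog = 1
  query t=18s: backlog = 0

Answer: 1 1 1 0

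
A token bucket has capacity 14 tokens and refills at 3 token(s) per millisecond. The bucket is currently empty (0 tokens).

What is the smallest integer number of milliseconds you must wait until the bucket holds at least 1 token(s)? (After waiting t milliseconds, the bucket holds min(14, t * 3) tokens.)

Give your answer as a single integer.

Need t * 3 >= 1, so t >= 1/3.
Smallest integer t = ceil(1/3) = 1.

Answer: 1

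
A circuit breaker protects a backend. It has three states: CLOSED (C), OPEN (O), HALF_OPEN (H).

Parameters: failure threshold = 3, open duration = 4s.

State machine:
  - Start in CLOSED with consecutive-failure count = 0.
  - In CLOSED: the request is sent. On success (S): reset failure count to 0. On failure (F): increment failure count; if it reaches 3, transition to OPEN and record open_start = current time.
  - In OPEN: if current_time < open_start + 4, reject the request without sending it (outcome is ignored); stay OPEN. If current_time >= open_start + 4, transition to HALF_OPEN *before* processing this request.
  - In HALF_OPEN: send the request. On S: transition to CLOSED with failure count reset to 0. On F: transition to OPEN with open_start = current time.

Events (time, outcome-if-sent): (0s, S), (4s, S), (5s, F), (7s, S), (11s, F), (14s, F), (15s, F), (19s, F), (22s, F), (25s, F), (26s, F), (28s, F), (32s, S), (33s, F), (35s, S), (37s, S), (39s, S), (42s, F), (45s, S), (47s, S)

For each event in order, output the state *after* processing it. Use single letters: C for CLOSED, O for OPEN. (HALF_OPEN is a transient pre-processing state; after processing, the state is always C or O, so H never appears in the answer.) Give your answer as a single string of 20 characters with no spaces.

State after each event:
  event#1 t=0s outcome=S: state=CLOSED
  event#2 t=4s outcome=S: state=CLOSED
  event#3 t=5s outcome=F: state=CLOSED
  event#4 t=7s outcome=S: state=CLOSED
  event#5 t=11s outcome=F: state=CLOSED
  event#6 t=14s outcome=F: state=CLOSED
  event#7 t=15s outcome=F: state=OPEN
  event#8 t=19s outcome=F: state=OPEN
  event#9 t=22s outcome=F: state=OPEN
  event#10 t=25s outcome=F: state=OPEN
  event#11 t=26s outcome=F: state=OPEN
  event#12 t=28s outcome=F: state=OPEN
  event#13 t=32s outcome=S: state=CLOSED
  event#14 t=33s outcome=F: state=CLOSED
  event#15 t=35s outcome=S: state=CLOSED
  event#16 t=37s outcome=S: state=CLOSED
  event#17 t=39s outcome=S: state=CLOSED
  event#18 t=42s outcome=F: state=CLOSED
  event#19 t=45s outcome=S: state=CLOSED
  event#20 t=47s outcome=S: state=CLOSED

Answer: CCCCCCOOOOOOCCCCCCCC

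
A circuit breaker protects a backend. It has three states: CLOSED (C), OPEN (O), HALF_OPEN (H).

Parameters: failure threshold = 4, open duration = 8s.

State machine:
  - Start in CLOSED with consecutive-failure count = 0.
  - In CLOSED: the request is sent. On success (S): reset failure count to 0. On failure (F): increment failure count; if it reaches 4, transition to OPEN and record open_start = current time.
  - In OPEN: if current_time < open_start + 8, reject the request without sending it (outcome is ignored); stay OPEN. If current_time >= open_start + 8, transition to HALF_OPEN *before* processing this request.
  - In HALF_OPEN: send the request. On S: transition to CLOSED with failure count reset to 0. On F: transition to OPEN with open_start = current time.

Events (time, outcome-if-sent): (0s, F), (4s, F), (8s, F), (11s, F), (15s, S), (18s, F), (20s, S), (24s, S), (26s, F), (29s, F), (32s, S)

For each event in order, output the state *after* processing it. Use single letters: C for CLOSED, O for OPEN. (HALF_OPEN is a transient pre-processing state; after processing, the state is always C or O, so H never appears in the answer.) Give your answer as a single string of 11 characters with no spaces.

Answer: CCCOOOCCCCC

Derivation:
State after each event:
  event#1 t=0s outcome=F: state=CLOSED
  event#2 t=4s outcome=F: state=CLOSED
  event#3 t=8s outcome=F: state=CLOSED
  event#4 t=11s outcome=F: state=OPEN
  event#5 t=15s outcome=S: state=OPEN
  event#6 t=18s outcome=F: state=OPEN
  event#7 t=20s outcome=S: state=CLOSED
  event#8 t=24s outcome=S: state=CLOSED
  event#9 t=26s outcome=F: state=CLOSED
  event#10 t=29s outcome=F: state=CLOSED
  event#11 t=32s outcome=S: state=CLOSED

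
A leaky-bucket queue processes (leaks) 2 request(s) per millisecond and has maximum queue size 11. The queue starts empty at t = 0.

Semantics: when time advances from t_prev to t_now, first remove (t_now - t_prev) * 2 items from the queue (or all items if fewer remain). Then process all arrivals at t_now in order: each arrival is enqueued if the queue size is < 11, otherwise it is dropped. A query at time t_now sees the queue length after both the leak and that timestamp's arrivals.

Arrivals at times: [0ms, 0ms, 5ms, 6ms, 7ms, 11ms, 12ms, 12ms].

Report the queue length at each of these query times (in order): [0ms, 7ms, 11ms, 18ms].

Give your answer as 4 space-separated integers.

Queue lengths at query times:
  query t=0ms: backlog = 2
  query t=7ms: backlog = 1
  query t=11ms: backlog = 1
  query t=18ms: backlog = 0

Answer: 2 1 1 0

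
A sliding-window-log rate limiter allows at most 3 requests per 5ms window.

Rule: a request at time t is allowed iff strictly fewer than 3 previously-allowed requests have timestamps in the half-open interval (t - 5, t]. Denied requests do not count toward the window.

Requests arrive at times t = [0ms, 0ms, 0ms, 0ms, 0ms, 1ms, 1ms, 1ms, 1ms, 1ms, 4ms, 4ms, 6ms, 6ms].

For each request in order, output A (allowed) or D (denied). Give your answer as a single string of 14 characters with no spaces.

Tracking allowed requests in the window:
  req#1 t=0ms: ALLOW
  req#2 t=0ms: ALLOW
  req#3 t=0ms: ALLOW
  req#4 t=0ms: DENY
  req#5 t=0ms: DENY
  req#6 t=1ms: DENY
  req#7 t=1ms: DENY
  req#8 t=1ms: DENY
  req#9 t=1ms: DENY
  req#10 t=1ms: DENY
  req#11 t=4ms: DENY
  req#12 t=4ms: DENY
  req#13 t=6ms: ALLOW
  req#14 t=6ms: ALLOW

Answer: AAADDDDDDDDDAA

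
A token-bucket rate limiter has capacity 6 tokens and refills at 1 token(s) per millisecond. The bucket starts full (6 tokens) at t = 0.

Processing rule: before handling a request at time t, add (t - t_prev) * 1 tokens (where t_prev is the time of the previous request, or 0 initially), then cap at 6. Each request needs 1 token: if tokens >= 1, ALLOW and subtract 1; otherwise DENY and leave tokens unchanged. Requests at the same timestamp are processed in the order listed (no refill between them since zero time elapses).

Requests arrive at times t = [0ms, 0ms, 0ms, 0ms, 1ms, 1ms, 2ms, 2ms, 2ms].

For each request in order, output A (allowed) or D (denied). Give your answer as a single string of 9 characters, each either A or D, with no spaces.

Answer: AAAAAAAAD

Derivation:
Simulating step by step:
  req#1 t=0ms: ALLOW
  req#2 t=0ms: ALLOW
  req#3 t=0ms: ALLOW
  req#4 t=0ms: ALLOW
  req#5 t=1ms: ALLOW
  req#6 t=1ms: ALLOW
  req#7 t=2ms: ALLOW
  req#8 t=2ms: ALLOW
  req#9 t=2ms: DENY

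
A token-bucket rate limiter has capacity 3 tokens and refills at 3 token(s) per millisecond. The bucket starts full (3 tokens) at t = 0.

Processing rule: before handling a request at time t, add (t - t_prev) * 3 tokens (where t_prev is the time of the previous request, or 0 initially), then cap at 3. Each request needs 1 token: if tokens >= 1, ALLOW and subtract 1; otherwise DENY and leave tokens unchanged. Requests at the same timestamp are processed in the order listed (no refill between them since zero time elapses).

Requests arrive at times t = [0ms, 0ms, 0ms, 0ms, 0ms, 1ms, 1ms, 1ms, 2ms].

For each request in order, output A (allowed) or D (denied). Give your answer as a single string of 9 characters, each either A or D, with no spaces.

Simulating step by step:
  req#1 t=0ms: ALLOW
  req#2 t=0ms: ALLOW
  req#3 t=0ms: ALLOW
  req#4 t=0ms: DENY
  req#5 t=0ms: DENY
  req#6 t=1ms: ALLOW
  req#7 t=1ms: ALLOW
  req#8 t=1ms: ALLOW
  req#9 t=2ms: ALLOW

Answer: AAADDAAAA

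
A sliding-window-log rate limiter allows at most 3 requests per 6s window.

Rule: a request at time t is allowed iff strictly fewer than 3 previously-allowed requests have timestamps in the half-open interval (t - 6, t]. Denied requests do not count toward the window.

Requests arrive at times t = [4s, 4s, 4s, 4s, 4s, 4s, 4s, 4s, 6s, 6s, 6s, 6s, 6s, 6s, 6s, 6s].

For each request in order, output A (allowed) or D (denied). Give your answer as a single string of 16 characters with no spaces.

Answer: AAADDDDDDDDDDDDD

Derivation:
Tracking allowed requests in the window:
  req#1 t=4s: ALLOW
  req#2 t=4s: ALLOW
  req#3 t=4s: ALLOW
  req#4 t=4s: DENY
  req#5 t=4s: DENY
  req#6 t=4s: DENY
  req#7 t=4s: DENY
  req#8 t=4s: DENY
  req#9 t=6s: DENY
  req#10 t=6s: DENY
  req#11 t=6s: DENY
  req#12 t=6s: DENY
  req#13 t=6s: DENY
  req#14 t=6s: DENY
  req#15 t=6s: DENY
  req#16 t=6s: DENY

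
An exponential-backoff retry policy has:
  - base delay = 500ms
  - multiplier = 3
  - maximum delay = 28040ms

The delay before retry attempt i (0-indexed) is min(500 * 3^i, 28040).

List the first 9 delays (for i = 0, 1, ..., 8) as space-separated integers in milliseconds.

Computing each delay:
  i=0: min(500*3^0, 28040) = 500
  i=1: min(500*3^1, 28040) = 1500
  i=2: min(500*3^2, 28040) = 4500
  i=3: min(500*3^3, 28040) = 13500
  i=4: min(500*3^4, 28040) = 28040
  i=5: min(500*3^5, 28040) = 28040
  i=6: min(500*3^6, 28040) = 28040
  i=7: min(500*3^7, 28040) = 28040
  i=8: min(500*3^8, 28040) = 28040

Answer: 500 1500 4500 13500 28040 28040 28040 28040 28040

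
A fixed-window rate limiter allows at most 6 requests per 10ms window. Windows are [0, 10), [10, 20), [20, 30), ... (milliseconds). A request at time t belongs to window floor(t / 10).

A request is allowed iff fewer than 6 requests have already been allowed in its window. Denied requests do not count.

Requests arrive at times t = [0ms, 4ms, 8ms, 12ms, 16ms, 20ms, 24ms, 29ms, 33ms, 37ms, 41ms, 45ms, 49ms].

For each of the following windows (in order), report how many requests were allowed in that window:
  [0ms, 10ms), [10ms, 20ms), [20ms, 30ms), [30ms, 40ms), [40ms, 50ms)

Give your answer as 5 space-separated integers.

Processing requests:
  req#1 t=0ms (window 0): ALLOW
  req#2 t=4ms (window 0): ALLOW
  req#3 t=8ms (window 0): ALLOW
  req#4 t=12ms (window 1): ALLOW
  req#5 t=16ms (window 1): ALLOW
  req#6 t=20ms (window 2): ALLOW
  req#7 t=24ms (window 2): ALLOW
  req#8 t=29ms (window 2): ALLOW
  req#9 t=33ms (window 3): ALLOW
  req#10 t=37ms (window 3): ALLOW
  req#11 t=41ms (window 4): ALLOW
  req#12 t=45ms (window 4): ALLOW
  req#13 t=49ms (window 4): ALLOW

Allowed counts by window: 3 2 3 2 3

Answer: 3 2 3 2 3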